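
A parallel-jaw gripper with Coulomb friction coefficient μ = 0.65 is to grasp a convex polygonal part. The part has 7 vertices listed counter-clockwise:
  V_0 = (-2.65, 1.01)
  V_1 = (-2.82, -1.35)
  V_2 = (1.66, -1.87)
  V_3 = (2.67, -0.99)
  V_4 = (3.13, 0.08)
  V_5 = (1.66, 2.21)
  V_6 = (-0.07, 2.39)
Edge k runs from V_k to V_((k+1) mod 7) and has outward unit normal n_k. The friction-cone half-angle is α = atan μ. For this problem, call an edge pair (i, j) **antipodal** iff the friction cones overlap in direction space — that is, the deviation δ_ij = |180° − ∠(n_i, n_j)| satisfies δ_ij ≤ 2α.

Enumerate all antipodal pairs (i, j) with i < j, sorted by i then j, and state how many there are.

count = 9; pairs: (0,2), (0,3), (0,4), (1,4), (1,5), (1,6), (2,5), (2,6), (3,6)

α = atan 0.65 = 33.02°;  2α = 66.05°
n_0 = (-0.9974, +0.0718)
n_1 = (-0.1153, -0.9933)
n_2 = (+0.6569, -0.7540)
n_3 = (+0.9187, -0.3950)
n_4 = (+0.8230, +0.5680)
n_5 = (+0.1035, +0.9946)
n_6 = (-0.4717, +0.8818)
  (0,1): δ = 92.50°  ·
  (0,2): δ = 44.81°  ✓
  (0,3): δ = 19.14°  ✓
  (0,4): δ = 38.73°  ✓
  (0,5): δ = 88.18°  ·
  (0,6): δ = 122.26°  ·
  (1,2): δ = 132.31°  ·
  (1,3): δ = 106.64°  ·
  (1,4): δ = 48.77°  ✓
  (1,5): δ = 0.68°  ✓
  (1,6): δ = 34.76°  ✓
  (2,3): δ = 154.33°  ·
  (2,4): δ = 96.45°  ·
  (2,5): δ = 47.01°  ✓
  (2,6): δ = 12.92°  ✓
  (3,4): δ = 122.13°  ·
  (3,5): δ = 72.68°  ·
  (3,6): δ = 38.60°  ✓
  (4,5): δ = 130.55°  ·
  (4,6): δ = 96.47°  ·
  (5,6): δ = 145.92°  ·
antipodal pairs: 9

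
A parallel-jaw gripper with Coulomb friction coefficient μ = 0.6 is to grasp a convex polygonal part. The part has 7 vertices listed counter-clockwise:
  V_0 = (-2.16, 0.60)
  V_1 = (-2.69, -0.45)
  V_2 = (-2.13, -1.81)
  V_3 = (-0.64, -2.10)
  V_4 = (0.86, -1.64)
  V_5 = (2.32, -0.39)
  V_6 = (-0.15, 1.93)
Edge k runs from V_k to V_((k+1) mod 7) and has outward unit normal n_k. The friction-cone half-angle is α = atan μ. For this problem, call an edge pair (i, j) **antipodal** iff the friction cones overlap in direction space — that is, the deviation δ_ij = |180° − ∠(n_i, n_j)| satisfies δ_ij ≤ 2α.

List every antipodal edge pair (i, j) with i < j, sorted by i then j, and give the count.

α = atan 0.6 = 30.96°;  2α = 61.93°
n_0 = (-0.8927, +0.4506)
n_1 = (-0.9247, -0.3807)
n_2 = (-0.1910, -0.9816)
n_3 = (+0.2932, -0.9561)
n_4 = (+0.6504, -0.7596)
n_5 = (+0.6846, +0.7289)
n_6 = (-0.5518, +0.8340)
  (0,1): δ = 130.84°  ·
  (0,2): δ = 74.23°  ·
  (0,3): δ = 46.17°  ✓
  (0,4): δ = 22.65°  ✓
  (0,5): δ = 73.58°  ·
  (0,6): δ = 150.28°  ·
  (1,2): δ = 123.39°  ·
  (1,3): δ = 95.33°  ·
  (1,4): δ = 71.81°  ·
  (1,5): δ = 24.41°  ✓
  (1,6): δ = 101.11°  ·
  (2,3): δ = 151.94°  ·
  (2,4): δ = 128.42°  ·
  (2,5): δ = 32.19°  ✓
  (2,6): δ = 44.51°  ✓
  (3,4): δ = 156.48°  ·
  (3,5): δ = 60.26°  ✓
  (3,6): δ = 16.44°  ✓
  (4,5): δ = 83.78°  ·
  (4,6): δ = 7.08°  ✓
  (5,6): δ = 103.30°  ·
antipodal pairs: 8

count = 8; pairs: (0,3), (0,4), (1,5), (2,5), (2,6), (3,5), (3,6), (4,6)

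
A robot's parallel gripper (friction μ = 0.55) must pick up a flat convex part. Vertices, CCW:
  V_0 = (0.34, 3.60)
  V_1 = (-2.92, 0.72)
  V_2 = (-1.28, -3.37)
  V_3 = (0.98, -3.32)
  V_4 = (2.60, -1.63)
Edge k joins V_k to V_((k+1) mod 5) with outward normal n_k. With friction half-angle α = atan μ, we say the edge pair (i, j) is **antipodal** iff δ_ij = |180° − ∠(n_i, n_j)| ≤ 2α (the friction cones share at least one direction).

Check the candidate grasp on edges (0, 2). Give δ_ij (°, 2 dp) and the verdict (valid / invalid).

α = atan 0.55 = 28.81°;  2α = 57.62°
edge 0: e_0 = (-3.26, -2.88);  n_0 = (-0.6621, +0.7494)
edge 2: e_2 = (+2.26, +0.05);  n_2 = (+0.0221, -0.9998)
∠(n_0, n_2) = 139.81°
δ = |180° − 139.81°| = 40.19°
40.19° ≤ 2α = 57.62°  →  valid

δ = 40.19°, valid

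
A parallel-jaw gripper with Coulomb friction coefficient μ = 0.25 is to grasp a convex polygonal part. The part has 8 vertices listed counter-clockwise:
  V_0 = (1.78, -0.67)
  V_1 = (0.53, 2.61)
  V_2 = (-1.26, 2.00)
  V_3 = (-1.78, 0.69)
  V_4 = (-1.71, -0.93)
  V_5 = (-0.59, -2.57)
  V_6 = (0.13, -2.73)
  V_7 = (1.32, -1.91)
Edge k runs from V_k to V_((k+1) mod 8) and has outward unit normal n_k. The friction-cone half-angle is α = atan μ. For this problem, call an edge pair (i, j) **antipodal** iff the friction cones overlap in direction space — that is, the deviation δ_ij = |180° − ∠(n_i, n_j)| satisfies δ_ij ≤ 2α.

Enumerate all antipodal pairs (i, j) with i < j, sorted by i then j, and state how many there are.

count = 5; pairs: (0,3), (0,4), (1,6), (2,7), (3,7)

α = atan 0.25 = 14.04°;  2α = 28.07°
n_0 = (+0.9344, +0.3561)
n_1 = (-0.3226, +0.9465)
n_2 = (-0.9295, +0.3689)
n_3 = (-0.9991, -0.0432)
n_4 = (-0.8258, -0.5640)
n_5 = (-0.2169, -0.9762)
n_6 = (+0.5674, -0.8234)
n_7 = (+0.9376, -0.3478)
  (0,1): δ = 92.04°  ·
  (0,2): δ = 42.51°  ·
  (0,3): δ = 18.39°  ✓
  (0,4): δ = 13.47°  ✓
  (0,5): δ = 56.61°  ·
  (0,6): δ = 103.71°  ·
  (0,7): δ = 138.79°  ·
  (1,2): δ = 130.47°  ·
  (1,3): δ = 106.34°  ·
  (1,4): δ = 74.49°  ·
  (1,5): δ = 31.35°  ·
  (1,6): δ = 15.75°  ✓
  (1,7): δ = 50.83°  ·
  (2,3): δ = 155.88°  ·
  (2,4): δ = 124.02°  ·
  (2,5): δ = 80.88°  ·
  (2,6): δ = 33.78°  ·
  (2,7): δ = 1.30°  ✓
  (3,4): δ = 148.14°  ·
  (3,5): δ = 105.00°  ·
  (3,6): δ = 57.90°  ·
  (3,7): δ = 22.83°  ✓
  (4,5): δ = 136.86°  ·
  (4,6): δ = 89.76°  ·
  (4,7): δ = 54.68°  ·
  (5,6): δ = 132.90°  ·
  (5,7): δ = 97.82°  ·
  (6,7): δ = 144.92°  ·
antipodal pairs: 5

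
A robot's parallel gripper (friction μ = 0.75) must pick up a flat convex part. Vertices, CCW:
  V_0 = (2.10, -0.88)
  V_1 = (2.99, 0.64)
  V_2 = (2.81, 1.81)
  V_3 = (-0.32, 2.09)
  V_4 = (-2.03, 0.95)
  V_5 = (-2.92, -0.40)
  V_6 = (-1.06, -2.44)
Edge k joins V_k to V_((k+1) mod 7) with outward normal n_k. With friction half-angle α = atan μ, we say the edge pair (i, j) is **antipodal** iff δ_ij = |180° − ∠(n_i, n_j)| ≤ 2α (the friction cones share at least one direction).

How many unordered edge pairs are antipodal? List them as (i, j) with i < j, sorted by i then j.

count = 11; pairs: (0,2), (0,3), (0,4), (0,5), (1,3), (1,4), (1,5), (2,5), (2,6), (3,6), (4,6)

α = atan 0.75 = 36.87°;  2α = 73.74°
n_0 = (+0.8630, -0.5053)
n_1 = (+0.9884, +0.1521)
n_2 = (+0.0891, +0.9960)
n_3 = (-0.5547, +0.8321)
n_4 = (-0.8349, +0.5504)
n_5 = (-0.7390, -0.6738)
n_6 = (+0.4427, -0.8967)
  (0,1): δ = 140.90°  ·
  (0,2): δ = 64.76°  ✓
  (0,3): δ = 25.96°  ✓
  (0,4): δ = 3.05°  ✓
  (0,5): δ = 72.71°  ✓
  (0,6): δ = 146.62°  ·
  (1,2): δ = 103.86°  ·
  (1,3): δ = 65.06°  ✓
  (1,4): δ = 42.14°  ✓
  (1,5): δ = 33.61°  ✓
  (1,6): δ = 107.53°  ·
  (2,3): δ = 141.20°  ·
  (2,4): δ = 118.28°  ·
  (2,5): δ = 42.53°  ✓
  (2,6): δ = 31.39°  ✓
  (3,4): δ = 157.09°  ·
  (3,5): δ = 81.33°  ·
  (3,6): δ = 7.42°  ✓
  (4,5): δ = 104.25°  ·
  (4,6): δ = 30.33°  ✓
  (5,6): δ = 106.08°  ·
antipodal pairs: 11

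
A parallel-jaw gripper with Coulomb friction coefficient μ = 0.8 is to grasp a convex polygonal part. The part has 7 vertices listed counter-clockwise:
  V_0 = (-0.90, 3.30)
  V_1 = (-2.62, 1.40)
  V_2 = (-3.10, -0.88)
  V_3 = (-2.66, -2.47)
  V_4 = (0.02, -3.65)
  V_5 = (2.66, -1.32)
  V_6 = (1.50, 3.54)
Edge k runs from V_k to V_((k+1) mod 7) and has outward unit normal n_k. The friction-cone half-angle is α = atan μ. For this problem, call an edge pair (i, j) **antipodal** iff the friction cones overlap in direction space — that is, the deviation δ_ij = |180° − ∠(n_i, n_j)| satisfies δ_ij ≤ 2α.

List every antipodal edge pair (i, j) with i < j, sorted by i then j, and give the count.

α = atan 0.8 = 38.66°;  2α = 77.32°
n_0 = (-0.7414, +0.6711)
n_1 = (-0.9785, +0.2060)
n_2 = (-0.9638, -0.2667)
n_3 = (-0.4030, -0.9152)
n_4 = (+0.6617, -0.7498)
n_5 = (+0.9727, +0.2322)
n_6 = (-0.0995, +0.9950)
  (0,1): δ = 149.74°  ·
  (0,2): δ = 122.38°  ·
  (0,3): δ = 71.61°  ✓
  (0,4): δ = 6.42°  ✓
  (0,5): δ = 55.58°  ✓
  (0,6): δ = 137.86°  ·
  (1,2): δ = 152.64°  ·
  (1,3): δ = 101.88°  ·
  (1,4): δ = 36.68°  ✓
  (1,5): δ = 25.31°  ✓
  (1,6): δ = 107.60°  ·
  (2,3): δ = 129.23°  ·
  (2,4): δ = 64.04°  ✓
  (2,5): δ = 2.04°  ✓
  (2,6): δ = 80.24°  ·
  (3,4): δ = 114.81°  ·
  (3,5): δ = 52.81°  ✓
  (3,6): δ = 29.47°  ✓
  (4,5): δ = 118.01°  ·
  (4,6): δ = 35.72°  ✓
  (5,6): δ = 97.71°  ·
antipodal pairs: 10

count = 10; pairs: (0,3), (0,4), (0,5), (1,4), (1,5), (2,4), (2,5), (3,5), (3,6), (4,6)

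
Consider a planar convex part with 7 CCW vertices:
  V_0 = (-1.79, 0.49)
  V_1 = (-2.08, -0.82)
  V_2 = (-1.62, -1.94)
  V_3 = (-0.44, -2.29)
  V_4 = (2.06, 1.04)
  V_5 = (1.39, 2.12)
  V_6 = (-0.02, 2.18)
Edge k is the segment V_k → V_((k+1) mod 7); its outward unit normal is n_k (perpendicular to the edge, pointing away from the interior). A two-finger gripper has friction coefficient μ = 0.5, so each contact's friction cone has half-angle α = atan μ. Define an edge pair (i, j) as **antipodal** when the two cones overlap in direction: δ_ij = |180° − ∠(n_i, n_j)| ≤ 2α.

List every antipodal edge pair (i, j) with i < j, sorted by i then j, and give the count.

count = 6; pairs: (0,3), (0,4), (1,4), (2,4), (2,5), (3,6)

α = atan 0.5 = 26.57°;  2α = 53.13°
n_0 = (-0.9764, +0.2161)
n_1 = (-0.9250, -0.3799)
n_2 = (-0.2844, -0.9587)
n_3 = (+0.7997, -0.6004)
n_4 = (+0.8498, +0.5272)
n_5 = (+0.0425, +0.9991)
n_6 = (-0.6906, +0.7233)
  (0,1): δ = 145.19°  ·
  (0,2): δ = 94.04°  ·
  (0,3): δ = 24.41°  ✓
  (0,4): δ = 44.30°  ✓
  (0,5): δ = 100.05°  ·
  (0,6): δ = 146.16°  ·
  (1,2): δ = 128.85°  ·
  (1,3): δ = 59.23°  ·
  (1,4): δ = 9.49°  ✓
  (1,5): δ = 65.23°  ·
  (1,6): δ = 111.35°  ·
  (2,3): δ = 110.38°  ·
  (2,4): δ = 41.66°  ✓
  (2,5): δ = 14.08°  ✓
  (2,6): δ = 60.20°  ·
  (3,4): δ = 111.29°  ·
  (3,5): δ = 55.54°  ·
  (3,6): δ = 9.43°  ✓
  (4,5): δ = 124.25°  ·
  (4,6): δ = 78.14°  ·
  (5,6): δ = 133.89°  ·
antipodal pairs: 6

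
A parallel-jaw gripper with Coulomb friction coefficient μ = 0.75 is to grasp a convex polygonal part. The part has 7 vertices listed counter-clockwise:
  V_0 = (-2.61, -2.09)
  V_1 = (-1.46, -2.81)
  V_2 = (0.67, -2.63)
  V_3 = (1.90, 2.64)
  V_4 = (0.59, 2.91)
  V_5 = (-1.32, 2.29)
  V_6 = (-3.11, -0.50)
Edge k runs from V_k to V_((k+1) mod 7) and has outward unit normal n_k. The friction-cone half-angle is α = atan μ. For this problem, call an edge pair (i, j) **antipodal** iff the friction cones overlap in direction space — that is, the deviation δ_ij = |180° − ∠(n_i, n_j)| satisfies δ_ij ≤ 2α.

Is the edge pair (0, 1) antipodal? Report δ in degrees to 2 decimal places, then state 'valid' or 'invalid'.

δ = 143.12°, invalid

α = atan 0.75 = 36.87°;  2α = 73.74°
edge 0: e_0 = (+1.15, -0.72);  n_0 = (-0.5307, -0.8476)
edge 1: e_1 = (+2.13, +0.18);  n_1 = (+0.0842, -0.9964)
∠(n_0, n_1) = 36.88°
δ = |180° − 36.88°| = 143.12°
143.12° > 2α = 73.74°  →  invalid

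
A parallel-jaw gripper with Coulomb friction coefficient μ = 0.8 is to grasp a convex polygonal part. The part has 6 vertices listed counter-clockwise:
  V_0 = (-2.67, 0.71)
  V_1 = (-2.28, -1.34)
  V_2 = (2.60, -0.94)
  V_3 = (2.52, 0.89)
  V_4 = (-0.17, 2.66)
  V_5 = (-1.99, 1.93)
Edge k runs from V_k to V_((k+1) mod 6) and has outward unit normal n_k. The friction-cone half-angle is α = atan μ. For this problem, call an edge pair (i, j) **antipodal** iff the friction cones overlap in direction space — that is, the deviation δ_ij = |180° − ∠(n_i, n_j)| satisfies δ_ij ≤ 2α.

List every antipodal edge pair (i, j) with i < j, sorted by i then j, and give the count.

count = 7; pairs: (0,2), (0,3), (1,3), (1,4), (1,5), (2,4), (2,5)

α = atan 0.8 = 38.66°;  2α = 77.32°
n_0 = (-0.9824, -0.1869)
n_1 = (+0.0817, -0.9967)
n_2 = (+0.9990, +0.0437)
n_3 = (+0.5497, +0.8354)
n_4 = (-0.3723, +0.9281)
n_5 = (-0.8735, +0.4869)
  (0,1): δ = 96.09°  ·
  (0,2): δ = 8.27°  ✓
  (0,3): δ = 45.88°  ✓
  (0,4): δ = 101.08°  ·
  (0,5): δ = 140.09°  ·
  (1,2): δ = 92.18°  ·
  (1,3): δ = 38.03°  ✓
  (1,4): δ = 17.17°  ✓
  (1,5): δ = 56.18°  ✓
  (2,3): δ = 125.85°  ·
  (2,4): δ = 70.65°  ✓
  (2,5): δ = 31.64°  ✓
  (3,4): δ = 124.80°  ·
  (3,5): δ = 85.79°  ·
  (4,5): δ = 140.99°  ·
antipodal pairs: 7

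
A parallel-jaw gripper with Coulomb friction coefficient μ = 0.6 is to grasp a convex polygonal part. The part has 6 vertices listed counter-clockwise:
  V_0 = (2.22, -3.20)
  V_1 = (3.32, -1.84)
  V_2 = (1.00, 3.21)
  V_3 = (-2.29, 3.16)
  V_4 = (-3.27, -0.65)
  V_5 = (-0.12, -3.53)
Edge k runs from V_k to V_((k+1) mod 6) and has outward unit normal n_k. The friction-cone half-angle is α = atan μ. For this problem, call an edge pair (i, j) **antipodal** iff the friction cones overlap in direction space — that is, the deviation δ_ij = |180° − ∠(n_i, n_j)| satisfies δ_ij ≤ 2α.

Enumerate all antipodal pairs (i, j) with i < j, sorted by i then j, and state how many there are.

α = atan 0.6 = 30.96°;  2α = 61.93°
n_0 = (+0.7775, -0.6289)
n_1 = (+0.9087, +0.4175)
n_2 = (-0.0152, +0.9999)
n_3 = (-0.9685, +0.2491)
n_4 = (-0.6748, -0.7380)
n_5 = (+0.1396, -0.9902)
  (0,1): δ = 116.36°  ·
  (0,2): δ = 50.16°  ✓
  (0,3): δ = 24.54°  ✓
  (0,4): δ = 86.53°  ·
  (0,5): δ = 136.99°  ·
  (1,2): δ = 113.80°  ·
  (1,3): δ = 39.10°  ✓
  (1,4): δ = 22.89°  ✓
  (1,5): δ = 73.35°  ·
  (2,3): δ = 105.30°  ·
  (2,4): δ = 43.31°  ✓
  (2,5): δ = 7.16°  ✓
  (3,4): δ = 118.01°  ·
  (3,5): δ = 67.55°  ·
  (4,5): δ = 129.54°  ·
antipodal pairs: 6

count = 6; pairs: (0,2), (0,3), (1,3), (1,4), (2,4), (2,5)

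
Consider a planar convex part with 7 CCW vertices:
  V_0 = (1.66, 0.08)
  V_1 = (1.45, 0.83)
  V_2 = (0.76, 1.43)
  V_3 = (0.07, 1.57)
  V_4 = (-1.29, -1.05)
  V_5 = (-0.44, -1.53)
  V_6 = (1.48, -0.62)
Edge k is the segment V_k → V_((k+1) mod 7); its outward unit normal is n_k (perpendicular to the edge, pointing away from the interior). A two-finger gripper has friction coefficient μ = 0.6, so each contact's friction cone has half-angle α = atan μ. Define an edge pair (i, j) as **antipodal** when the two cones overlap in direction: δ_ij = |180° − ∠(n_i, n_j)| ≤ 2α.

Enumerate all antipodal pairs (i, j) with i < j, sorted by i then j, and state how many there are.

count = 7; pairs: (0,3), (0,4), (1,4), (2,4), (2,5), (3,5), (3,6)

α = atan 0.6 = 30.96°;  2α = 61.93°
n_0 = (+0.9630, +0.2696)
n_1 = (+0.6562, +0.7546)
n_2 = (+0.1988, +0.9800)
n_3 = (-0.8875, +0.4607)
n_4 = (-0.4917, -0.8708)
n_5 = (+0.4283, -0.9036)
n_6 = (+0.9685, -0.2490)
  (0,1): δ = 146.65°  ·
  (0,2): δ = 117.11°  ·
  (0,3): δ = 43.08°  ✓
  (0,4): δ = 44.90°  ✓
  (0,5): δ = 99.72°  ·
  (0,6): δ = 149.94°  ·
  (1,2): δ = 150.46°  ·
  (1,3): δ = 76.42°  ·
  (1,4): δ = 11.56°  ✓
  (1,5): δ = 66.37°  ·
  (1,6): δ = 116.59°  ·
  (2,3): δ = 105.96°  ·
  (2,4): δ = 17.98°  ✓
  (2,5): δ = 36.83°  ✓
  (2,6): δ = 87.05°  ·
  (3,4): δ = 92.02°  ·
  (3,5): δ = 37.21°  ✓
  (3,6): δ = 13.01°  ✓
  (4,5): δ = 125.19°  ·
  (4,6): δ = 74.97°  ·
  (5,6): δ = 129.78°  ·
antipodal pairs: 7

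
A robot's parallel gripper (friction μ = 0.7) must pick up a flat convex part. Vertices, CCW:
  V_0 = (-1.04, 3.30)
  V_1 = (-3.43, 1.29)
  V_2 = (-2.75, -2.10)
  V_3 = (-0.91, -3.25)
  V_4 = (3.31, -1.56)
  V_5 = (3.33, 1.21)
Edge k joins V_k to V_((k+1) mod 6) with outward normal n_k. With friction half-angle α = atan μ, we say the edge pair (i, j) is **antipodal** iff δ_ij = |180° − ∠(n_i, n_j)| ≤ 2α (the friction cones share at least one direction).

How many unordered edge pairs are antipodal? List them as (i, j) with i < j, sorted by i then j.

α = atan 0.7 = 34.99°;  2α = 69.98°
n_0 = (-0.6436, +0.7653)
n_1 = (-0.9805, -0.1967)
n_2 = (-0.5300, -0.8480)
n_3 = (+0.3718, -0.9283)
n_4 = (+1.0000, -0.0072)
n_5 = (+0.4315, +0.9021)
  (0,1): δ = 118.72°  ·
  (0,2): δ = 72.07°  ·
  (0,3): δ = 18.24°  ✓
  (0,4): δ = 49.52°  ✓
  (0,5): δ = 114.38°  ·
  (1,2): δ = 133.35°  ·
  (1,3): δ = 79.52°  ·
  (1,4): δ = 11.76°  ✓
  (1,5): δ = 53.10°  ✓
  (2,3): δ = 126.17°  ·
  (2,4): δ = 58.41°  ✓
  (2,5): δ = 6.45°  ✓
  (3,4): δ = 112.24°  ·
  (3,5): δ = 47.38°  ✓
  (4,5): δ = 115.15°  ·
antipodal pairs: 7

count = 7; pairs: (0,3), (0,4), (1,4), (1,5), (2,4), (2,5), (3,5)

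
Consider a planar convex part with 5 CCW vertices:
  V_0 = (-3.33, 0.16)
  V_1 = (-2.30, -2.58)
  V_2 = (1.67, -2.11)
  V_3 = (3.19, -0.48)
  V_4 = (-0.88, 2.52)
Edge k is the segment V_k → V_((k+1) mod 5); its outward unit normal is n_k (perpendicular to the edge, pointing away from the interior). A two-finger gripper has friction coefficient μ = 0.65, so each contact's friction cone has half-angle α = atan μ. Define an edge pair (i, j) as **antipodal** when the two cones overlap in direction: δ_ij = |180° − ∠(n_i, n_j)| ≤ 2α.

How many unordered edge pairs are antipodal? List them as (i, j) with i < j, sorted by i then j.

α = atan 0.65 = 33.02°;  2α = 66.05°
n_0 = (-0.9360, -0.3519)
n_1 = (+0.1176, -0.9931)
n_2 = (+0.7314, -0.6820)
n_3 = (+0.5933, +0.8050)
n_4 = (-0.6938, +0.7202)
  (0,1): δ = 103.85°  ·
  (0,2): δ = 63.60°  ✓
  (0,3): δ = 33.00°  ✓
  (0,4): δ = 113.33°  ·
  (1,2): δ = 139.75°  ·
  (1,3): δ = 43.15°  ✓
  (1,4): δ = 37.18°  ✓
  (2,3): δ = 83.39°  ·
  (2,4): δ = 3.07°  ✓
  (3,4): δ = 99.68°  ·
antipodal pairs: 5

count = 5; pairs: (0,2), (0,3), (1,3), (1,4), (2,4)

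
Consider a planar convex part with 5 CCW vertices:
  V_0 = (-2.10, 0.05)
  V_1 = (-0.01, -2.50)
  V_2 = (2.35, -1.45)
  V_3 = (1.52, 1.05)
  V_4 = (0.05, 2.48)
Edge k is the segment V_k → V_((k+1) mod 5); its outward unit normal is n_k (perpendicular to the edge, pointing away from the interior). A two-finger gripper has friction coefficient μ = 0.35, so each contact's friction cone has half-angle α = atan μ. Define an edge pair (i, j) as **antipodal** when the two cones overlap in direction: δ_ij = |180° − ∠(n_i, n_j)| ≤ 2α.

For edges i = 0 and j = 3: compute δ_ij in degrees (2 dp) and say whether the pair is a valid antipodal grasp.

δ = 6.45°, valid

α = atan 0.35 = 19.29°;  2α = 38.58°
edge 0: e_0 = (+2.09, -2.55);  n_0 = (-0.7734, -0.6339)
edge 3: e_3 = (-1.47, +1.43);  n_3 = (+0.6973, +0.7168)
∠(n_0, n_3) = 173.55°
δ = |180° − 173.55°| = 6.45°
6.45° ≤ 2α = 38.58°  →  valid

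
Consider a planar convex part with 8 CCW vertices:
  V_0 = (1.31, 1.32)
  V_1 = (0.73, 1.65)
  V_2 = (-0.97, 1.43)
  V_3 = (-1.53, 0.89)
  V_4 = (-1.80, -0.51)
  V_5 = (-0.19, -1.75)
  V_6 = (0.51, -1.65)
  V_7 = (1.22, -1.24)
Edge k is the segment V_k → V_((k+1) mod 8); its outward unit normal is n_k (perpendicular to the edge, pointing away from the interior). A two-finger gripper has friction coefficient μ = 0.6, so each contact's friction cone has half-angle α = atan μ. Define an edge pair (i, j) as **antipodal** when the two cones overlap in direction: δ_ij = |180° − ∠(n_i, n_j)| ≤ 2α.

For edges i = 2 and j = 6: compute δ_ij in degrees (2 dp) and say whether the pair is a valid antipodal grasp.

δ = 13.95°, valid

α = atan 0.6 = 30.96°;  2α = 61.93°
edge 2: e_2 = (-0.56, -0.54);  n_2 = (-0.6941, +0.7198)
edge 6: e_6 = (+0.71, +0.41);  n_6 = (+0.5001, -0.8660)
∠(n_2, n_6) = 166.05°
δ = |180° − 166.05°| = 13.95°
13.95° ≤ 2α = 61.93°  →  valid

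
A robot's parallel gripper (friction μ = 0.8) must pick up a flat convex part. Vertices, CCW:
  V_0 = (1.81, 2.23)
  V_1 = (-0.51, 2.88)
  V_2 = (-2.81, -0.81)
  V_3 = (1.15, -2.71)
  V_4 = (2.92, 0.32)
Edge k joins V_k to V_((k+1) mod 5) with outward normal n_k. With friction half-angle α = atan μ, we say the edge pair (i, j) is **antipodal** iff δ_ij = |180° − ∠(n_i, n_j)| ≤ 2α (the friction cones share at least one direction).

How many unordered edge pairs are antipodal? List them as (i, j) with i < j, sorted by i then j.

α = atan 0.8 = 38.66°;  2α = 77.32°
n_0 = (+0.2698, +0.9629)
n_1 = (-0.8486, +0.5290)
n_2 = (-0.4326, -0.9016)
n_3 = (+0.8635, -0.5044)
n_4 = (+0.8646, +0.5025)
  (0,1): δ = 106.28°  ·
  (0,2): δ = 9.98°  ✓
  (0,3): δ = 75.36°  ✓
  (0,4): δ = 135.81°  ·
  (1,2): δ = 83.70°  ·
  (1,3): δ = 1.64°  ✓
  (1,4): δ = 62.10°  ✓
  (2,3): δ = 94.66°  ·
  (2,4): δ = 34.21°  ✓
  (3,4): δ = 119.55°  ·
antipodal pairs: 5

count = 5; pairs: (0,2), (0,3), (1,3), (1,4), (2,4)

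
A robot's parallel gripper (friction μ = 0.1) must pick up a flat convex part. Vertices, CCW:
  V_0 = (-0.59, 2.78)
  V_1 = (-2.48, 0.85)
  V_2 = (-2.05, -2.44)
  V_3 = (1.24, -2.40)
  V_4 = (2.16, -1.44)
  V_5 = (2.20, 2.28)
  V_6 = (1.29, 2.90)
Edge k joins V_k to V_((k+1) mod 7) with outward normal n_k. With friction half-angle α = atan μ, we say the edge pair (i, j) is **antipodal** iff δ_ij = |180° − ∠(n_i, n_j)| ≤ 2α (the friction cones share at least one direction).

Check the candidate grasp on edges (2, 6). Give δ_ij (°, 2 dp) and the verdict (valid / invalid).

δ = 2.96°, valid

α = atan 0.1 = 5.71°;  2α = 11.42°
edge 2: e_2 = (+3.29, +0.04);  n_2 = (+0.0122, -0.9999)
edge 6: e_6 = (-1.88, -0.12);  n_6 = (-0.0637, +0.9980)
∠(n_2, n_6) = 177.04°
δ = |180° − 177.04°| = 2.96°
2.96° ≤ 2α = 11.42°  →  valid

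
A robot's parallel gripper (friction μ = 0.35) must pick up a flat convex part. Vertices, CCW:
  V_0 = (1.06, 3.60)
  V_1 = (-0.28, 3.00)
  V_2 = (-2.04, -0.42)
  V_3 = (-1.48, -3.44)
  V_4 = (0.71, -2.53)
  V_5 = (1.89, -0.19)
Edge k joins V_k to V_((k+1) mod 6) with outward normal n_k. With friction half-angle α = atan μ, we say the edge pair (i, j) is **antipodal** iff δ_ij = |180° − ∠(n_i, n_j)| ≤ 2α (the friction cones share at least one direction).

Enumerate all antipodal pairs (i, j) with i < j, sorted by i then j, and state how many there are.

count = 4; pairs: (0,3), (1,4), (2,4), (2,5)

α = atan 0.35 = 19.29°;  2α = 38.58°
n_0 = (-0.4087, +0.9127)
n_1 = (-0.8892, +0.4576)
n_2 = (-0.9832, -0.1823)
n_3 = (+0.3837, -0.9235)
n_4 = (+0.8929, -0.4503)
n_5 = (+0.9768, +0.2139)
  (0,1): δ = 141.35°  ·
  (0,2): δ = 103.62°  ·
  (0,3): δ = 1.56°  ✓
  (0,4): δ = 39.12°  ·
  (0,5): δ = 78.23°  ·
  (1,2): δ = 142.26°  ·
  (1,3): δ = 40.20°  ·
  (1,4): δ = 0.47°  ✓
  (1,5): δ = 39.58°  ·
  (2,3): δ = 77.94°  ·
  (2,4): δ = 37.27°  ✓
  (2,5): δ = 1.85°  ✓
  (3,4): δ = 139.32°  ·
  (3,5): δ = 100.21°  ·
  (4,5): δ = 140.89°  ·
antipodal pairs: 4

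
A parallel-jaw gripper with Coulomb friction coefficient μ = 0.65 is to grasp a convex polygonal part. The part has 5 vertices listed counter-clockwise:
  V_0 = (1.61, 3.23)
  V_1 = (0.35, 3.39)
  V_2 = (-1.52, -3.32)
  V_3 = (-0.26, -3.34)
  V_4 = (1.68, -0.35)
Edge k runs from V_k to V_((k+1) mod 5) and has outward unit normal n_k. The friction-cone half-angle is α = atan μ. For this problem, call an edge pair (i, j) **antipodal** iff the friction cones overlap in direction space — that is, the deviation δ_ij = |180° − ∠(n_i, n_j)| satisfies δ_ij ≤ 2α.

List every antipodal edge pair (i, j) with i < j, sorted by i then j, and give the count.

count = 4; pairs: (0,2), (0,3), (1,3), (1,4)

α = atan 0.65 = 33.02°;  2α = 66.05°
n_0 = (+0.1260, +0.9920)
n_1 = (-0.9633, +0.2685)
n_2 = (-0.0159, -0.9999)
n_3 = (+0.8389, -0.5443)
n_4 = (+0.9998, +0.0195)
  (0,1): δ = 98.34°  ·
  (0,2): δ = 6.33°  ✓
  (0,3): δ = 64.26°  ✓
  (0,4): δ = 98.36°  ·
  (1,2): δ = 75.34°  ·
  (1,3): δ = 17.40°  ✓
  (1,4): δ = 16.69°  ✓
  (2,3): δ = 122.07°  ·
  (2,4): δ = 87.97°  ·
  (3,4): δ = 145.90°  ·
antipodal pairs: 4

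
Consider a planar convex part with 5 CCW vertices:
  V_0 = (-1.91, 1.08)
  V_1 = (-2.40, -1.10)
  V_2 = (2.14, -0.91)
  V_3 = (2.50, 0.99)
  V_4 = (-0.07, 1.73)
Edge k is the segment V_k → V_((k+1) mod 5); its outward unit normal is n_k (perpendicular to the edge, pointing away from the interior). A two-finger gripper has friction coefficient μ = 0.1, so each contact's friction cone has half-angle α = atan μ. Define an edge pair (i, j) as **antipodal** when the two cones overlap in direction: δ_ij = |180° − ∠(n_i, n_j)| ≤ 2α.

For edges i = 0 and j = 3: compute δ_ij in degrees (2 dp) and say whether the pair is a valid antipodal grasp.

δ = 86.60°, invalid

α = atan 0.1 = 5.71°;  2α = 11.42°
edge 0: e_0 = (-0.49, -2.18);  n_0 = (-0.9757, +0.2193)
edge 3: e_3 = (-2.57, +0.74);  n_3 = (+0.2767, +0.9610)
∠(n_0, n_3) = 93.40°
δ = |180° − 93.40°| = 86.60°
86.60° > 2α = 11.42°  →  invalid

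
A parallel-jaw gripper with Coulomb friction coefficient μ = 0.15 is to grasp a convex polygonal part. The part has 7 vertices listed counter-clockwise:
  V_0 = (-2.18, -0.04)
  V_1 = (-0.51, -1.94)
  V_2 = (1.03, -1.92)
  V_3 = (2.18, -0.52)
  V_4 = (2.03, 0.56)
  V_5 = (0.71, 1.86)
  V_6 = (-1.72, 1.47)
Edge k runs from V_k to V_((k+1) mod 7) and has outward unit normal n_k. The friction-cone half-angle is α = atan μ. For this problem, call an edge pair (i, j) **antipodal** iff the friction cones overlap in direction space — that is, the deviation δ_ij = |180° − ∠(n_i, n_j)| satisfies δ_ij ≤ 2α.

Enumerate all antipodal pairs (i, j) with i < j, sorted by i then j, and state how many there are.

α = atan 0.15 = 8.53°;  2α = 17.06°
n_0 = (-0.7511, -0.6602)
n_1 = (+0.0130, -0.9999)
n_2 = (+0.7727, -0.6347)
n_3 = (+0.9905, +0.1376)
n_4 = (+0.7017, +0.7125)
n_5 = (-0.1585, +0.9874)
n_6 = (-0.9566, +0.2914)
  (0,1): δ = 130.57°  ·
  (0,2): δ = 80.71°  ·
  (0,3): δ = 33.41°  ·
  (0,4): δ = 4.12°  ✓
  (0,5): δ = 57.80°  ·
  (0,6): δ = 121.74°  ·
  (1,2): δ = 130.14°  ·
  (1,3): δ = 82.84°  ·
  (1,4): δ = 45.31°  ·
  (1,5): δ = 8.37°  ✓
  (1,6): δ = 72.31°  ·
  (2,3): δ = 132.69°  ·
  (2,4): δ = 95.16°  ·
  (2,5): δ = 41.48°  ·
  (2,6): δ = 22.46°  ·
  (3,4): δ = 142.47°  ·
  (3,5): δ = 88.79°  ·
  (3,6): δ = 24.85°  ·
  (4,5): δ = 126.32°  ·
  (4,6): δ = 62.38°  ·
  (5,6): δ = 116.06°  ·
antipodal pairs: 2

count = 2; pairs: (0,4), (1,5)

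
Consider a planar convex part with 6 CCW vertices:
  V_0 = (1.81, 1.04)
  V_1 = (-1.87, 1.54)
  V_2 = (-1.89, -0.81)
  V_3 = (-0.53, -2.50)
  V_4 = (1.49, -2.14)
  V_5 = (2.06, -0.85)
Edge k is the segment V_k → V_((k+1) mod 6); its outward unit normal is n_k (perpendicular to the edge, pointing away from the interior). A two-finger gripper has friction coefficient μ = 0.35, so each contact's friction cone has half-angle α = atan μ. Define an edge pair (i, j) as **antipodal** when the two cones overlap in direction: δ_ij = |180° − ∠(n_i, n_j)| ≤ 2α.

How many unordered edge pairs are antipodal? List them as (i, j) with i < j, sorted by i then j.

α = atan 0.35 = 19.29°;  2α = 38.58°
n_0 = (+0.1346, +0.9909)
n_1 = (-1.0000, +0.0085)
n_2 = (-0.7791, -0.6269)
n_3 = (+0.1755, -0.9845)
n_4 = (+0.9147, -0.4042)
n_5 = (+0.9914, +0.1311)
  (0,1): δ = 82.75°  ·
  (0,2): δ = 43.44°  ·
  (0,3): δ = 17.84°  ✓
  (0,4): δ = 73.90°  ·
  (0,5): δ = 105.27°  ·
  (1,2): δ = 140.69°  ·
  (1,3): δ = 79.41°  ·
  (1,4): δ = 23.35°  ✓
  (1,5): δ = 8.02°  ✓
  (2,3): δ = 118.72°  ·
  (2,4): δ = 62.66°  ·
  (2,5): δ = 31.29°  ✓
  (3,4): δ = 123.94°  ·
  (3,5): δ = 92.57°  ·
  (4,5): δ = 148.63°  ·
antipodal pairs: 4

count = 4; pairs: (0,3), (1,4), (1,5), (2,5)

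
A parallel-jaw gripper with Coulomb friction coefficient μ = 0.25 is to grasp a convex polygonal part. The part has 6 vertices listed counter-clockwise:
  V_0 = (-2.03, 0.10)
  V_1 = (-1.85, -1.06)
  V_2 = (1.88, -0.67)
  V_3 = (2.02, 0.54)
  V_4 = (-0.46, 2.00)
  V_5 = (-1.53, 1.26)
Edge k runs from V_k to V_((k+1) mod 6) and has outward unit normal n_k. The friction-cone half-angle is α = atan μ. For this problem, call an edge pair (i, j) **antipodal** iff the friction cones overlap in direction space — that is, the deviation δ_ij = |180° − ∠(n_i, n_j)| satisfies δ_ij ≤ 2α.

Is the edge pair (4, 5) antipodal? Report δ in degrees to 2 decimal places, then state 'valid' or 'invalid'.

α = atan 0.25 = 14.04°;  2α = 28.07°
edge 4: e_4 = (-1.07, -0.74);  n_4 = (-0.5688, +0.8225)
edge 5: e_5 = (-0.50, -1.16);  n_5 = (-0.9183, +0.3958)
∠(n_4, n_5) = 32.01°
δ = |180° − 32.01°| = 147.99°
147.99° > 2α = 28.07°  →  invalid

δ = 147.99°, invalid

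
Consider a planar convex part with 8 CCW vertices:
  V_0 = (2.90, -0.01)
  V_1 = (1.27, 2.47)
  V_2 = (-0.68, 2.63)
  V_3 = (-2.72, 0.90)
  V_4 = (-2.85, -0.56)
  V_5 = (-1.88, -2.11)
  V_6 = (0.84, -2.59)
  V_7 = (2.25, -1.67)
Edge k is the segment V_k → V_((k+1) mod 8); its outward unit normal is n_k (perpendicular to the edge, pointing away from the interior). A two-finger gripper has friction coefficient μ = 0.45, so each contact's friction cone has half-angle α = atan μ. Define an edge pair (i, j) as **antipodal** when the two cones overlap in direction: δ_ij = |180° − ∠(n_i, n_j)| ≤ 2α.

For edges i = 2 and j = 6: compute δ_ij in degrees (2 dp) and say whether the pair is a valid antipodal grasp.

δ = 7.18°, valid

α = atan 0.45 = 24.23°;  2α = 48.46°
edge 2: e_2 = (-2.04, -1.73);  n_2 = (-0.6468, +0.7627)
edge 6: e_6 = (+1.41, +0.92);  n_6 = (+0.5464, -0.8375)
∠(n_2, n_6) = 172.82°
δ = |180° − 172.82°| = 7.18°
7.18° ≤ 2α = 48.46°  →  valid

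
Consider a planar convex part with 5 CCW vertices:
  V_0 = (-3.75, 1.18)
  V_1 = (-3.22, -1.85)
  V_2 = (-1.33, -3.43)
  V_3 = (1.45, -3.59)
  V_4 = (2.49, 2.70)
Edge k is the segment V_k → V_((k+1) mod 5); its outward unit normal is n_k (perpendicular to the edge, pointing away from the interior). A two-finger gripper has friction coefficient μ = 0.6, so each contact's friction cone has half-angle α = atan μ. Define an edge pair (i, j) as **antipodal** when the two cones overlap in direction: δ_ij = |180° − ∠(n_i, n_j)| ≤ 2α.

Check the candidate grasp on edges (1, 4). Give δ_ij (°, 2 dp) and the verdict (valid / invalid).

δ = 53.58°, valid

α = atan 0.6 = 30.96°;  2α = 61.93°
edge 1: e_1 = (+1.89, -1.58);  n_1 = (-0.6414, -0.7672)
edge 4: e_4 = (-6.24, -1.52);  n_4 = (-0.2367, +0.9716)
∠(n_1, n_4) = 126.42°
δ = |180° − 126.42°| = 53.58°
53.58° ≤ 2α = 61.93°  →  valid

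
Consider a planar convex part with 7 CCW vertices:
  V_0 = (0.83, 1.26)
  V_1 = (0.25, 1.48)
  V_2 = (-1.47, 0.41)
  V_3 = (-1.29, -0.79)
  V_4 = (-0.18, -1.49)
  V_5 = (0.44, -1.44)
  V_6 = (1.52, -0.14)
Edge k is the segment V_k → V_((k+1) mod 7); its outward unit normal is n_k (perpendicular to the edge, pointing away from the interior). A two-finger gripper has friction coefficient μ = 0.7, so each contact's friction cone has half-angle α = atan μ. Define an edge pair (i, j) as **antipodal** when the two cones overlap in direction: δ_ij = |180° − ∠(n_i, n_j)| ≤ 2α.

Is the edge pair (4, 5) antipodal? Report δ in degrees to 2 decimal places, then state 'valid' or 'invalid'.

α = atan 0.7 = 34.99°;  2α = 69.98°
edge 4: e_4 = (+0.62, +0.05);  n_4 = (+0.0804, -0.9968)
edge 5: e_5 = (+1.08, +1.30);  n_5 = (+0.7692, -0.6390)
∠(n_4, n_5) = 45.67°
δ = |180° − 45.67°| = 134.33°
134.33° > 2α = 69.98°  →  invalid

δ = 134.33°, invalid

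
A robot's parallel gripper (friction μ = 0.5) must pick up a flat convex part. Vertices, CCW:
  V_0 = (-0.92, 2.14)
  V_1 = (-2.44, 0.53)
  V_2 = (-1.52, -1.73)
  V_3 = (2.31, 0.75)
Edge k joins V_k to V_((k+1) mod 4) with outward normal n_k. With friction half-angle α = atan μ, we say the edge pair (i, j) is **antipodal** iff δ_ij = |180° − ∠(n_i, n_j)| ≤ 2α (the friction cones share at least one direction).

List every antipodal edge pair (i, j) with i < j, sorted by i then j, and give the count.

α = atan 0.5 = 26.57°;  2α = 53.13°
n_0 = (-0.7271, +0.6865)
n_1 = (-0.9262, -0.3770)
n_2 = (+0.5435, -0.8394)
n_3 = (+0.3953, +0.9186)
  (0,1): δ = 114.50°  ·
  (0,2): δ = 13.72°  ✓
  (0,3): δ = 110.07°  ·
  (1,2): δ = 79.23°  ·
  (1,3): δ = 44.57°  ✓
  (2,3): δ = 56.21°  ·
antipodal pairs: 2

count = 2; pairs: (0,2), (1,3)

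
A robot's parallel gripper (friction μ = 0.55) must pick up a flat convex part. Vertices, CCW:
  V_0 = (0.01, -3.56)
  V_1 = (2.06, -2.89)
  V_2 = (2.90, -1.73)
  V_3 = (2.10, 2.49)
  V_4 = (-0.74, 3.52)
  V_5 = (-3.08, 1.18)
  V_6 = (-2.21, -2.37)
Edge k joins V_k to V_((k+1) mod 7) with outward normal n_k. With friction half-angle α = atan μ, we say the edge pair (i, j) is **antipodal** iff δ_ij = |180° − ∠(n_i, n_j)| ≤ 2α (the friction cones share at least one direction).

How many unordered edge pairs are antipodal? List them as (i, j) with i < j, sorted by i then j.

count = 9; pairs: (0,3), (0,4), (1,4), (1,5), (2,4), (2,5), (2,6), (3,5), (3,6)

α = atan 0.55 = 28.81°;  2α = 57.62°
n_0 = (+0.3107, -0.9505)
n_1 = (+0.8099, -0.5865)
n_2 = (+0.9825, +0.1863)
n_3 = (+0.3409, +0.9401)
n_4 = (-0.7071, +0.7071)
n_5 = (-0.9713, -0.2380)
n_6 = (-0.4724, -0.8814)
  (0,1): δ = 144.01°  ·
  (0,2): δ = 97.36°  ·
  (0,3): δ = 38.03°  ✓
  (0,4): δ = 26.90°  ✓
  (0,5): δ = 85.67°  ·
  (0,6): δ = 133.71°  ·
  (1,2): δ = 133.36°  ·
  (1,3): δ = 74.02°  ·
  (1,4): δ = 9.09°  ✓
  (1,5): δ = 49.68°  ✓
  (1,6): δ = 97.72°  ·
  (2,3): δ = 120.67°  ·
  (2,4): δ = 55.73°  ✓
  (2,5): δ = 3.04°  ✓
  (2,6): δ = 51.07°  ✓
  (3,4): δ = 115.07°  ·
  (3,5): δ = 56.30°  ✓
  (3,6): δ = 8.26°  ✓
  (4,5): δ = 121.23°  ·
  (4,6): δ = 73.19°  ·
  (5,6): δ = 131.96°  ·
antipodal pairs: 9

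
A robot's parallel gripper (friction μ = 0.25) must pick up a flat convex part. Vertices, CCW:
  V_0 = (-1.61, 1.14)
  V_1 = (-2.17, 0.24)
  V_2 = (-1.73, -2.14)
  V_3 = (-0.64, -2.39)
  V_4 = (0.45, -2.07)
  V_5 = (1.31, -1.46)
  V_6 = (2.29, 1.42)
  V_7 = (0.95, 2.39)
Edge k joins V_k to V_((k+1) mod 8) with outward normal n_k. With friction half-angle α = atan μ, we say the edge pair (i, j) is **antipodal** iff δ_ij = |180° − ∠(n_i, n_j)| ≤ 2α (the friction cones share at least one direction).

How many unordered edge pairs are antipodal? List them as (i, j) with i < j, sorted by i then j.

α = atan 0.25 = 14.04°;  2α = 28.07°
n_0 = (-0.8491, +0.5283)
n_1 = (-0.9833, -0.1818)
n_2 = (-0.2236, -0.9747)
n_3 = (+0.2817, -0.9595)
n_4 = (+0.5785, -0.8157)
n_5 = (+0.9467, -0.3221)
n_6 = (+0.5864, +0.8100)
n_7 = (-0.4388, +0.8986)
  (0,1): δ = 137.63°  ·
  (0,2): δ = 71.03°  ·
  (0,3): δ = 41.75°  ·
  (0,4): δ = 22.76°  ✓
  (0,5): δ = 13.10°  ✓
  (0,6): δ = 85.99°  ·
  (0,7): δ = 147.92°  ·
  (1,2): δ = 113.39°  ·
  (1,3): δ = 84.11°  ·
  (1,4): δ = 65.13°  ·
  (1,5): δ = 29.27°  ·
  (1,6): δ = 43.63°  ·
  (1,7): δ = 105.55°  ·
  (2,3): δ = 150.72°  ·
  (2,4): δ = 131.73°  ·
  (2,5): δ = 95.87°  ·
  (2,6): δ = 22.98°  ✓
  (2,7): δ = 38.94°  ·
  (3,4): δ = 161.01°  ·
  (3,5): δ = 125.15°  ·
  (3,6): δ = 52.26°  ·
  (3,7): δ = 9.66°  ✓
  (4,5): δ = 144.14°  ·
  (4,6): δ = 71.25°  ·
  (4,7): δ = 9.32°  ✓
  (5,6): δ = 107.11°  ·
  (5,7): δ = 45.18°  ·
  (6,7): δ = 118.07°  ·
antipodal pairs: 5

count = 5; pairs: (0,4), (0,5), (2,6), (3,7), (4,7)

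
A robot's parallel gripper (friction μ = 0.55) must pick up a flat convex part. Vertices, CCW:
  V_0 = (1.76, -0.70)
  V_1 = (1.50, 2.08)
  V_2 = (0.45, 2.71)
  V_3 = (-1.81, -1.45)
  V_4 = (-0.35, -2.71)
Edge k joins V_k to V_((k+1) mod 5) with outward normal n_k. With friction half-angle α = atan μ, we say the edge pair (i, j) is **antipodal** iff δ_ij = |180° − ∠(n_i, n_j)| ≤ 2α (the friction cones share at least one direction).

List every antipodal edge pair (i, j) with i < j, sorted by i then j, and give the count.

α = atan 0.55 = 28.81°;  2α = 57.62°
n_0 = (+0.9957, +0.0931)
n_1 = (+0.5145, +0.8575)
n_2 = (-0.8787, +0.4774)
n_3 = (-0.6533, -0.7571)
n_4 = (+0.6897, -0.7241)
  (0,1): δ = 126.31°  ·
  (0,2): δ = 33.86°  ✓
  (0,3): δ = 43.86°  ✓
  (0,4): δ = 128.27°  ·
  (1,2): δ = 87.55°  ·
  (1,3): δ = 9.83°  ✓
  (1,4): δ = 74.57°  ·
  (2,3): δ = 102.28°  ·
  (2,4): δ = 17.88°  ✓
  (3,4): δ = 95.60°  ·
antipodal pairs: 4

count = 4; pairs: (0,2), (0,3), (1,3), (2,4)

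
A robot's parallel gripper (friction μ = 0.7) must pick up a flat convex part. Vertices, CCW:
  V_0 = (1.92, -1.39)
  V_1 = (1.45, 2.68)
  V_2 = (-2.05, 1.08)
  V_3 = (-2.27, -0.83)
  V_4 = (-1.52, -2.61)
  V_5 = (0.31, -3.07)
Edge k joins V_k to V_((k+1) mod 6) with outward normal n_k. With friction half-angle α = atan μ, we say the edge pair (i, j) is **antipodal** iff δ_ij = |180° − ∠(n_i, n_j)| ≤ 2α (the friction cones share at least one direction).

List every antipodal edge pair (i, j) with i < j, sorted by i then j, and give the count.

count = 7; pairs: (0,2), (0,3), (0,4), (1,4), (1,5), (2,5), (3,5)

α = atan 0.7 = 34.99°;  2α = 69.98°
n_0 = (+0.9934, +0.1147)
n_1 = (-0.4158, +0.9095)
n_2 = (-0.9934, +0.1144)
n_3 = (-0.9215, -0.3883)
n_4 = (-0.2438, -0.9698)
n_5 = (+0.7220, -0.6919)
  (0,1): δ = 72.02°  ·
  (0,2): δ = 13.16°  ✓
  (0,3): δ = 16.26°  ✓
  (0,4): δ = 69.30°  ✓
  (0,5): δ = 129.63°  ·
  (1,2): δ = 121.14°  ·
  (1,3): δ = 91.72°  ·
  (1,4): δ = 38.68°  ✓
  (1,5): δ = 21.65°  ✓
  (2,3): δ = 150.58°  ·
  (2,4): δ = 97.54°  ·
  (2,5): δ = 37.21°  ✓
  (3,4): δ = 126.96°  ·
  (3,5): δ = 66.63°  ✓
  (4,5): δ = 119.67°  ·
antipodal pairs: 7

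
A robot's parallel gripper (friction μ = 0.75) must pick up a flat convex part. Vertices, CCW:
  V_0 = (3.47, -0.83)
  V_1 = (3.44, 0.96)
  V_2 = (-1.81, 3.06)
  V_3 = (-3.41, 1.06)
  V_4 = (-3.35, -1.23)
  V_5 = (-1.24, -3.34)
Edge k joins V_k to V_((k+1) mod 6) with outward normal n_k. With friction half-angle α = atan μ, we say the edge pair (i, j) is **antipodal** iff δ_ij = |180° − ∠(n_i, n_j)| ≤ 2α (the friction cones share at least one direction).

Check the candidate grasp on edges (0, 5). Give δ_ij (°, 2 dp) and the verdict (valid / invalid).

α = atan 0.75 = 36.87°;  2α = 73.74°
edge 0: e_0 = (-0.03, +1.79);  n_0 = (+0.9999, +0.0168)
edge 5: e_5 = (+4.71, +2.51);  n_5 = (+0.4703, -0.8825)
∠(n_0, n_5) = 62.91°
δ = |180° − 62.91°| = 117.09°
117.09° > 2α = 73.74°  →  invalid

δ = 117.09°, invalid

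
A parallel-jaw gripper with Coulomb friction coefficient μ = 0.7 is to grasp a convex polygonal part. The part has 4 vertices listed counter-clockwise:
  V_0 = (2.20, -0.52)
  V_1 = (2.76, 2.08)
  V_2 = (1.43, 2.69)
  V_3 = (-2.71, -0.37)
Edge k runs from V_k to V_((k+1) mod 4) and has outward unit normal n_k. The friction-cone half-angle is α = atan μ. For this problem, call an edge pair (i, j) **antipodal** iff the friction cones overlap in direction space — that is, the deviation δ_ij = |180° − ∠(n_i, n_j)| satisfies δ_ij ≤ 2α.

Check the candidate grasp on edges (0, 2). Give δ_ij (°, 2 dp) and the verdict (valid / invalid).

α = atan 0.7 = 34.99°;  2α = 69.98°
edge 0: e_0 = (+0.56, +2.60);  n_0 = (+0.9776, -0.2106)
edge 2: e_2 = (-4.14, -3.06);  n_2 = (-0.5944, +0.8042)
∠(n_0, n_2) = 138.62°
δ = |180° − 138.62°| = 41.38°
41.38° ≤ 2α = 69.98°  →  valid

δ = 41.38°, valid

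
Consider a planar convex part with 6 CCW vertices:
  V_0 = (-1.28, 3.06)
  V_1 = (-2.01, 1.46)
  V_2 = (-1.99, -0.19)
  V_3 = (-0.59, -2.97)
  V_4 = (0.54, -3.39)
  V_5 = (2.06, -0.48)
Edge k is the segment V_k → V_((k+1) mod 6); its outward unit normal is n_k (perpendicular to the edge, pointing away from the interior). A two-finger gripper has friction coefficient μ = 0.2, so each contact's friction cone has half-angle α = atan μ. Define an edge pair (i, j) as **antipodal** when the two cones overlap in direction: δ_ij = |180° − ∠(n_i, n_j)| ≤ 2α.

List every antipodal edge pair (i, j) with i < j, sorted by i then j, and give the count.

α = atan 0.2 = 11.31°;  2α = 22.62°
n_0 = (-0.9098, +0.4151)
n_1 = (-0.9999, -0.0121)
n_2 = (-0.8931, -0.4498)
n_3 = (-0.3484, -0.9373)
n_4 = (+0.8864, -0.4630)
n_5 = (+0.7274, +0.6863)
  (0,1): δ = 154.78°  ·
  (0,2): δ = 128.75°  ·
  (0,3): δ = 85.86°  ·
  (0,4): δ = 3.05°  ✓
  (0,5): δ = 67.86°  ·
  (1,2): δ = 153.96°  ·
  (1,3): δ = 111.08°  ·
  (1,4): δ = 28.27°  ·
  (1,5): δ = 42.64°  ·
  (2,3): δ = 137.12°  ·
  (2,4): δ = 54.31°  ·
  (2,5): δ = 16.61°  ✓
  (3,4): δ = 97.19°  ·
  (3,5): δ = 26.28°  ·
  (4,5): δ = 109.09°  ·
antipodal pairs: 2

count = 2; pairs: (0,4), (2,5)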